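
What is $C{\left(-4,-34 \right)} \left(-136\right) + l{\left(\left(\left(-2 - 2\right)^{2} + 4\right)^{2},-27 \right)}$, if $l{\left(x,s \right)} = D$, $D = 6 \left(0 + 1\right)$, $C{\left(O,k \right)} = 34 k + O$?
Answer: $157766$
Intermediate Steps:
$C{\left(O,k \right)} = O + 34 k$
$D = 6$ ($D = 6 \cdot 1 = 6$)
$l{\left(x,s \right)} = 6$
$C{\left(-4,-34 \right)} \left(-136\right) + l{\left(\left(\left(-2 - 2\right)^{2} + 4\right)^{2},-27 \right)} = \left(-4 + 34 \left(-34\right)\right) \left(-136\right) + 6 = \left(-4 - 1156\right) \left(-136\right) + 6 = \left(-1160\right) \left(-136\right) + 6 = 157760 + 6 = 157766$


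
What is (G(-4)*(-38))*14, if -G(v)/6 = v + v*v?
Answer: 38304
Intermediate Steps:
G(v) = -6*v - 6*v² (G(v) = -6*(v + v*v) = -6*(v + v²) = -6*v - 6*v²)
(G(-4)*(-38))*14 = (-6*(-4)*(1 - 4)*(-38))*14 = (-6*(-4)*(-3)*(-38))*14 = -72*(-38)*14 = 2736*14 = 38304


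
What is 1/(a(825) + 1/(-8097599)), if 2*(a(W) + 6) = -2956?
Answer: -8097599/12016836917 ≈ -0.00067385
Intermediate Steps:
a(W) = -1484 (a(W) = -6 + (1/2)*(-2956) = -6 - 1478 = -1484)
1/(a(825) + 1/(-8097599)) = 1/(-1484 + 1/(-8097599)) = 1/(-1484 - 1/8097599) = 1/(-12016836917/8097599) = -8097599/12016836917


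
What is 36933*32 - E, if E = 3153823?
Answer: -1971967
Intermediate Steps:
36933*32 - E = 36933*32 - 1*3153823 = 1181856 - 3153823 = -1971967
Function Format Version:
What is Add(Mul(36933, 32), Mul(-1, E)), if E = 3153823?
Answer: -1971967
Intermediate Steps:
Add(Mul(36933, 32), Mul(-1, E)) = Add(Mul(36933, 32), Mul(-1, 3153823)) = Add(1181856, -3153823) = -1971967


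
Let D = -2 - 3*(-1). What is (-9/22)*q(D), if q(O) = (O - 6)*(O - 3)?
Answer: -45/11 ≈ -4.0909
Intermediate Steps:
D = 1 (D = -2 + 3 = 1)
q(O) = (-6 + O)*(-3 + O)
(-9/22)*q(D) = (-9/22)*(18 + 1² - 9*1) = (-9*1/22)*(18 + 1 - 9) = -9/22*10 = -45/11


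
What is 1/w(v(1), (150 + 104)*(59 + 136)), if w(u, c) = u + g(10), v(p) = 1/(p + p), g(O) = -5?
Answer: -2/9 ≈ -0.22222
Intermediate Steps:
v(p) = 1/(2*p)
w(u, c) = -5 + u (w(u, c) = u - 5 = -5 + u)
1/w(v(1), (150 + 104)*(59 + 136)) = 1/(-5 + (½)/1) = 1/(-5 + (½)*1) = 1/(-5 + ½) = 1/(-9/2) = -2/9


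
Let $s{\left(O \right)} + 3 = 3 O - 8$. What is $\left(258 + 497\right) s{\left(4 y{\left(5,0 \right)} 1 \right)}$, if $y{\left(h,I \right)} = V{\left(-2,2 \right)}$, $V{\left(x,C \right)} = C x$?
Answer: $-44545$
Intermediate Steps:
$y{\left(h,I \right)} = -4$ ($y{\left(h,I \right)} = 2 \left(-2\right) = -4$)
$s{\left(O \right)} = -11 + 3 O$ ($s{\left(O \right)} = -3 + \left(3 O - 8\right) = -3 + \left(-8 + 3 O\right) = -11 + 3 O$)
$\left(258 + 497\right) s{\left(4 y{\left(5,0 \right)} 1 \right)} = \left(258 + 497\right) \left(-11 + 3 \cdot 4 \left(-4\right) 1\right) = 755 \left(-11 + 3 \left(\left(-16\right) 1\right)\right) = 755 \left(-11 + 3 \left(-16\right)\right) = 755 \left(-11 - 48\right) = 755 \left(-59\right) = -44545$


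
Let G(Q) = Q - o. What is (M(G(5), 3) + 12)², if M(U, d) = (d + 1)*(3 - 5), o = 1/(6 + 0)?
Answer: 16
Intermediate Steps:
o = ⅙ (o = 1/6 = ⅙ ≈ 0.16667)
G(Q) = -⅙ + Q (G(Q) = Q - 1*⅙ = Q - ⅙ = -⅙ + Q)
M(U, d) = -2 - 2*d (M(U, d) = (1 + d)*(-2) = -2 - 2*d)
(M(G(5), 3) + 12)² = ((-2 - 2*3) + 12)² = ((-2 - 6) + 12)² = (-8 + 12)² = 4² = 16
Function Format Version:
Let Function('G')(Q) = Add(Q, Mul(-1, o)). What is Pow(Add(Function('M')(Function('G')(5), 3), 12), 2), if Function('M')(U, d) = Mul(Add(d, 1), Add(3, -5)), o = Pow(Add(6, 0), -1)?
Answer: 16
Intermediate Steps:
o = Rational(1, 6) (o = Pow(6, -1) = Rational(1, 6) ≈ 0.16667)
Function('G')(Q) = Add(Rational(-1, 6), Q) (Function('G')(Q) = Add(Q, Mul(-1, Rational(1, 6))) = Add(Q, Rational(-1, 6)) = Add(Rational(-1, 6), Q))
Function('M')(U, d) = Add(-2, Mul(-2, d)) (Function('M')(U, d) = Mul(Add(1, d), -2) = Add(-2, Mul(-2, d)))
Pow(Add(Function('M')(Function('G')(5), 3), 12), 2) = Pow(Add(Add(-2, Mul(-2, 3)), 12), 2) = Pow(Add(Add(-2, -6), 12), 2) = Pow(Add(-8, 12), 2) = Pow(4, 2) = 16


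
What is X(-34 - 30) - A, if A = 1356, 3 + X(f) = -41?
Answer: -1400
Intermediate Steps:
X(f) = -44 (X(f) = -3 - 41 = -44)
X(-34 - 30) - A = -44 - 1*1356 = -44 - 1356 = -1400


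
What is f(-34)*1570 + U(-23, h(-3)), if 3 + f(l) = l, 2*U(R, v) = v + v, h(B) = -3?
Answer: -58093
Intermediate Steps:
U(R, v) = v (U(R, v) = (v + v)/2 = (2*v)/2 = v)
f(l) = -3 + l
f(-34)*1570 + U(-23, h(-3)) = (-3 - 34)*1570 - 3 = -37*1570 - 3 = -58090 - 3 = -58093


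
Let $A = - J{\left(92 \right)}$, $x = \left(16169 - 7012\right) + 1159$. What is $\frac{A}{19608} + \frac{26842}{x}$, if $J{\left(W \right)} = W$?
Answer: $\frac{16417777}{6321129} \approx 2.5973$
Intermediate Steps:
$x = 10316$ ($x = 9157 + 1159 = 10316$)
$A = -92$ ($A = \left(-1\right) 92 = -92$)
$\frac{A}{19608} + \frac{26842}{x} = - \frac{92}{19608} + \frac{26842}{10316} = \left(-92\right) \frac{1}{19608} + 26842 \cdot \frac{1}{10316} = - \frac{23}{4902} + \frac{13421}{5158} = \frac{16417777}{6321129}$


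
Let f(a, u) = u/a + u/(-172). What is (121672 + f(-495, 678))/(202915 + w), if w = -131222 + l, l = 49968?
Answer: 1726450309/1726369590 ≈ 1.0000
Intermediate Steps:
f(a, u) = -u/172 + u/a (f(a, u) = u/a + u*(-1/172) = u/a - u/172 = -u/172 + u/a)
w = -81254 (w = -131222 + 49968 = -81254)
(121672 + f(-495, 678))/(202915 + w) = (121672 + (-1/172*678 + 678/(-495)))/(202915 - 81254) = (121672 + (-339/86 + 678*(-1/495)))/121661 = (121672 + (-339/86 - 226/165))*(1/121661) = (121672 - 75371/14190)*(1/121661) = (1726450309/14190)*(1/121661) = 1726450309/1726369590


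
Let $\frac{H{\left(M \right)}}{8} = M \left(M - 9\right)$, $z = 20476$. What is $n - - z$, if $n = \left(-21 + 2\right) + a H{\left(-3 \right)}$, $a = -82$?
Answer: $-3159$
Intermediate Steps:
$H{\left(M \right)} = 8 M \left(-9 + M\right)$ ($H{\left(M \right)} = 8 M \left(M - 9\right) = 8 M \left(-9 + M\right)$)
$n = -23635$ ($n = \left(-21 + 2\right) - 82 \cdot 8 \left(-3\right) \left(-9 - 3\right) = -19 - 82 \cdot 8 \left(-3\right) \left(-12\right) = -19 - 23616 = -23635$)
$n - - z = -23635 - \left(-1\right) 20476 = -23635 - -20476 = -23635 + 20476 = -3159$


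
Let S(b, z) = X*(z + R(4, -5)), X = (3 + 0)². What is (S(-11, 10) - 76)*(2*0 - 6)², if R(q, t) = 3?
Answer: 1476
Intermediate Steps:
X = 9 (X = 3² = 9)
S(b, z) = 27 + 9*z (S(b, z) = 9*(z + 3) = 9*(3 + z) = 27 + 9*z)
(S(-11, 10) - 76)*(2*0 - 6)² = ((27 + 9*10) - 76)*(2*0 - 6)² = ((27 + 90) - 76)*(0 - 6)² = (117 - 76)*(-6)² = 41*36 = 1476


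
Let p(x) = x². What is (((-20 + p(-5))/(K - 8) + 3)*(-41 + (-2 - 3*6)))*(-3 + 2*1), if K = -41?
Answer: 8662/49 ≈ 176.78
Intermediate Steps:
(((-20 + p(-5))/(K - 8) + 3)*(-41 + (-2 - 3*6)))*(-3 + 2*1) = (((-20 + (-5)²)/(-41 - 8) + 3)*(-41 + (-2 - 3*6)))*(-3 + 2*1) = (((-20 + 25)/(-49) + 3)*(-41 + (-2 - 18)))*(-3 + 2) = ((5*(-1/49) + 3)*(-41 - 20))*(-1) = ((-5/49 + 3)*(-61))*(-1) = ((142/49)*(-61))*(-1) = -8662/49*(-1) = 8662/49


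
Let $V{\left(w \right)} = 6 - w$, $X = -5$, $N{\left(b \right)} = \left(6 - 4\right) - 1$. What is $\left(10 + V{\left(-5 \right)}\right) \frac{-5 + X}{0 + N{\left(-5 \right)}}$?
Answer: $-210$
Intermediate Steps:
$N{\left(b \right)} = 1$ ($N{\left(b \right)} = 2 - 1 = 1$)
$\left(10 + V{\left(-5 \right)}\right) \frac{-5 + X}{0 + N{\left(-5 \right)}} = \left(10 + \left(6 - -5\right)\right) \frac{-5 - 5}{0 + 1} = \left(10 + \left(6 + 5\right)\right) \left(- \frac{10}{1}\right) = \left(10 + 11\right) \left(\left(-10\right) 1\right) = 21 \left(-10\right) = -210$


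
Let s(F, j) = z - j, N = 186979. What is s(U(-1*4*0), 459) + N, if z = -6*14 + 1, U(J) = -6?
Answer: 186437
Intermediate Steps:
z = -83 (z = -84 + 1 = -83)
s(F, j) = -83 - j
s(U(-1*4*0), 459) + N = (-83 - 1*459) + 186979 = (-83 - 459) + 186979 = -542 + 186979 = 186437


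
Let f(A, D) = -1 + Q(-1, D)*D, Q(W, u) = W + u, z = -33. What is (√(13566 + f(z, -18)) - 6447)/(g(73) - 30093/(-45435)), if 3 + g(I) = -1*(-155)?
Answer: -97639815/2312071 + 15145*√13907/2312071 ≈ -41.458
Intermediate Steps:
g(I) = 152 (g(I) = -3 - 1*(-155) = -3 + 155 = 152)
f(A, D) = -1 + D*(-1 + D) (f(A, D) = -1 + (-1 + D)*D = -1 + D*(-1 + D))
(√(13566 + f(z, -18)) - 6447)/(g(73) - 30093/(-45435)) = (√(13566 + (-1 - 18*(-1 - 18))) - 6447)/(152 - 30093/(-45435)) = (√(13566 + (-1 - 18*(-19))) - 6447)/(152 - 30093*(-1/45435)) = (√(13566 + (-1 + 342)) - 6447)/(152 + 10031/15145) = (√(13566 + 341) - 6447)/(2312071/15145) = (√13907 - 6447)*(15145/2312071) = (-6447 + √13907)*(15145/2312071) = -97639815/2312071 + 15145*√13907/2312071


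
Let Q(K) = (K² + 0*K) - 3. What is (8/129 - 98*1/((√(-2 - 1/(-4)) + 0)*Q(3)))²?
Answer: -845588/5547 + 224*I*√7/387 ≈ -152.44 + 1.5314*I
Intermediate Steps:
Q(K) = -3 + K² (Q(K) = (K² + 0) - 3 = K² - 3 = -3 + K²)
(8/129 - 98*1/((√(-2 - 1/(-4)) + 0)*Q(3)))² = (8/129 - 98*1/((-3 + 3²)*(√(-2 - 1/(-4)) + 0)))² = (8*(1/129) - 98*1/((-3 + 9)*(√(-2 - 1*(-¼)) + 0)))² = (8/129 - 98*1/(6*(√(-2 + ¼) + 0)))² = (8/129 - 98*1/(6*(√(-7/4) + 0)))² = (8/129 - 98*1/(6*(I*√7/2 + 0)))² = (8/129 - 98*(-I*√7/21))² = (8/129 - (-14)*I*√7/3)² = (8/129 + 14*I*√7/3)²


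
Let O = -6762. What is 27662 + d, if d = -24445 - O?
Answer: 9979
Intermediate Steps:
d = -17683 (d = -24445 - 1*(-6762) = -24445 + 6762 = -17683)
27662 + d = 27662 - 17683 = 9979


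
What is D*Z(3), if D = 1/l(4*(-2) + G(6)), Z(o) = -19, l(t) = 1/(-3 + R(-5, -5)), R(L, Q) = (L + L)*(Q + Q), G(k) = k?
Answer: -1843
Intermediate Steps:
R(L, Q) = 4*L*Q (R(L, Q) = (2*L)*(2*Q) = 4*L*Q)
l(t) = 1/97 (l(t) = 1/(-3 + 4*(-5)*(-5)) = 1/(-3 + 100) = 1/97)
D = 97 (D = 1/(1/97) = 97)
D*Z(3) = 97*(-19) = -1843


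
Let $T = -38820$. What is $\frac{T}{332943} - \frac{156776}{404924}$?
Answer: $- \frac{435362958}{864209047} \approx -0.50377$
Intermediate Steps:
$\frac{T}{332943} - \frac{156776}{404924} = - \frac{38820}{332943} - \frac{156776}{404924} = \left(-38820\right) \frac{1}{332943} - \frac{39194}{101231} = - \frac{12940}{110981} - \frac{39194}{101231} = - \frac{435362958}{864209047}$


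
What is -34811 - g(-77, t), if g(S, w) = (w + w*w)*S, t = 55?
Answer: 202349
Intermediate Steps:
g(S, w) = S*(w + w²) (g(S, w) = (w + w²)*S = S*(w + w²))
-34811 - g(-77, t) = -34811 - (-77)*55*(1 + 55) = -34811 - (-77)*55*56 = -34811 - 1*(-237160) = -34811 + 237160 = 202349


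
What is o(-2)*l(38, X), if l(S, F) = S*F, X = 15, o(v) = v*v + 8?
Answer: 6840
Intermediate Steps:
o(v) = 8 + v**2 (o(v) = v**2 + 8 = 8 + v**2)
l(S, F) = F*S
o(-2)*l(38, X) = (8 + (-2)**2)*(15*38) = (8 + 4)*570 = 12*570 = 6840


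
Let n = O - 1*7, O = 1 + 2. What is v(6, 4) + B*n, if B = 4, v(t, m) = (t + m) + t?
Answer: 0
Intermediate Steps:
v(t, m) = m + 2*t (v(t, m) = (m + t) + t = m + 2*t)
O = 3
n = -4 (n = 3 - 1*7 = 3 - 7 = -4)
v(6, 4) + B*n = (4 + 2*6) + 4*(-4) = (4 + 12) - 16 = 16 - 16 = 0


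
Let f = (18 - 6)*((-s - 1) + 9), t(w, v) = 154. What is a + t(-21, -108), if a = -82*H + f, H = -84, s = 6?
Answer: 7066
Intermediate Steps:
f = 24 (f = (18 - 6)*((-1*6 - 1) + 9) = 12*((-6 - 1) + 9) = 12*(-7 + 9) = 12*2 = 24)
a = 6912 (a = -82*(-84) + 24 = 6888 + 24 = 6912)
a + t(-21, -108) = 6912 + 154 = 7066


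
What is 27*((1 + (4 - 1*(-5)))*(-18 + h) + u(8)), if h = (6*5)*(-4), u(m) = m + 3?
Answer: -36963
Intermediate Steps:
u(m) = 3 + m
h = -120 (h = 30*(-4) = -120)
27*((1 + (4 - 1*(-5)))*(-18 + h) + u(8)) = 27*((1 + (4 - 1*(-5)))*(-18 - 120) + (3 + 8)) = 27*((1 + (4 + 5))*(-138) + 11) = 27*((1 + 9)*(-138) + 11) = 27*(10*(-138) + 11) = 27*(-1380 + 11) = 27*(-1369) = -36963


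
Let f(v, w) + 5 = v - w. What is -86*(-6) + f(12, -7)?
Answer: 530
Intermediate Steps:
f(v, w) = -5 + v - w (f(v, w) = -5 + (v - w) = -5 + v - w)
-86*(-6) + f(12, -7) = -86*(-6) + (-5 + 12 - 1*(-7)) = 516 + (-5 + 12 + 7) = 516 + 14 = 530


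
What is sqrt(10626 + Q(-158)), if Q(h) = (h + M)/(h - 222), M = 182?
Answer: 2*sqrt(23974770)/95 ≈ 103.08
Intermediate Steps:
Q(h) = (182 + h)/(-222 + h) (Q(h) = (h + 182)/(h - 222) = (182 + h)/(-222 + h))
sqrt(10626 + Q(-158)) = sqrt(10626 + (182 - 158)/(-222 - 158)) = sqrt(10626 + 24/(-380)) = sqrt(10626 - 1/380*24) = sqrt(10626 - 6/95) = sqrt(1009464/95) = 2*sqrt(23974770)/95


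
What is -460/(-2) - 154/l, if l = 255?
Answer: 58496/255 ≈ 229.40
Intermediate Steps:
-460/(-2) - 154/l = -460/(-2) - 154/255 = -460*(-1/2) - 154*1/255 = 230 - 154/255 = 58496/255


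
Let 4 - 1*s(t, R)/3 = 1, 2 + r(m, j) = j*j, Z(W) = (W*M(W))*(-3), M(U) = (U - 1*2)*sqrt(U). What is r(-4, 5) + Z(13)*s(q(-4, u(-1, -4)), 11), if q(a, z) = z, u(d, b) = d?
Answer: 23 - 3861*sqrt(13) ≈ -13898.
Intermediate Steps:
M(U) = sqrt(U)*(-2 + U) (M(U) = (U - 2)*sqrt(U) = (-2 + U)*sqrt(U) = sqrt(U)*(-2 + U))
Z(W) = -3*W**(3/2)*(-2 + W) (Z(W) = (W*(sqrt(W)*(-2 + W)))*(-3) = (W**(3/2)*(-2 + W))*(-3) = -3*W**(3/2)*(-2 + W))
r(m, j) = -2 + j**2 (r(m, j) = -2 + j*j = -2 + j**2)
s(t, R) = 9 (s(t, R) = 12 - 3*1 = 12 - 3 = 9)
r(-4, 5) + Z(13)*s(q(-4, u(-1, -4)), 11) = (-2 + 5**2) + (3*13**(3/2)*(2 - 1*13))*9 = (-2 + 25) + (3*(13*sqrt(13))*(2 - 13))*9 = 23 + (3*(13*sqrt(13))*(-11))*9 = 23 - 429*sqrt(13)*9 = 23 - 3861*sqrt(13)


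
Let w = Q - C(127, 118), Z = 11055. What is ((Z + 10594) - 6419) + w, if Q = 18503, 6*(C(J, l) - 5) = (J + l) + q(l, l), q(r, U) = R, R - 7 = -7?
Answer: 202123/6 ≈ 33687.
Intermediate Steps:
R = 0 (R = 7 - 7 = 0)
q(r, U) = 0
C(J, l) = 5 + J/6 + l/6 (C(J, l) = 5 + ((J + l) + 0)/6 = 5 + (J + l)/6 = 5 + (J/6 + l/6) = 5 + J/6 + l/6)
w = 110743/6 (w = 18503 - (5 + (⅙)*127 + (⅙)*118) = 18503 - (5 + 127/6 + 59/3) = 18503 - 1*275/6 = 18503 - 275/6 = 110743/6 ≈ 18457.)
((Z + 10594) - 6419) + w = ((11055 + 10594) - 6419) + 110743/6 = (21649 - 6419) + 110743/6 = 15230 + 110743/6 = 202123/6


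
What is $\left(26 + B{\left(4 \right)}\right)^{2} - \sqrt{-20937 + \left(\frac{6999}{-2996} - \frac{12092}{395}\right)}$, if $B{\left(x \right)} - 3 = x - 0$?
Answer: $1089 - \frac{i \sqrt{7342013648759335}}{591710} \approx 1089.0 - 144.81 i$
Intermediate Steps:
$B{\left(x \right)} = 3 + x$ ($B{\left(x \right)} = 3 + \left(x - 0\right) = 3 + \left(x + 0\right) = 3 + x$)
$\left(26 + B{\left(4 \right)}\right)^{2} - \sqrt{-20937 + \left(\frac{6999}{-2996} - \frac{12092}{395}\right)} = \left(26 + \left(3 + 4\right)\right)^{2} - \sqrt{-20937 + \left(\frac{6999}{-2996} - \frac{12092}{395}\right)} = \left(26 + 7\right)^{2} - \sqrt{-20937 + \left(6999 \left(- \frac{1}{2996}\right) - \frac{12092}{395}\right)} = 33^{2} - \sqrt{-20937 - \frac{38992237}{1183420}} = 1089 - \sqrt{-20937 - \frac{38992237}{1183420}} = 1089 - \sqrt{- \frac{24816256777}{1183420}} = 1089 - \frac{i \sqrt{7342013648759335}}{591710}$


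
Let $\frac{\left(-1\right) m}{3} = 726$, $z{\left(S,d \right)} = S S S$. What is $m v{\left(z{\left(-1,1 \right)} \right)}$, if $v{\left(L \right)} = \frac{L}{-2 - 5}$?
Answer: $- \frac{2178}{7} \approx -311.14$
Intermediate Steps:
$z{\left(S,d \right)} = S^{3}$ ($z{\left(S,d \right)} = S^{2} S = S^{3}$)
$m = -2178$ ($m = \left(-3\right) 726 = -2178$)
$v{\left(L \right)} = - \frac{L}{7}$ ($v{\left(L \right)} = \frac{L}{-7} = L \left(- \frac{1}{7}\right) = - \frac{L}{7}$)
$m v{\left(z{\left(-1,1 \right)} \right)} = - 2178 \left(- \frac{\left(-1\right)^{3}}{7}\right) = - 2178 \left(\left(- \frac{1}{7}\right) \left(-1\right)\right) = \left(-2178\right) \frac{1}{7} = - \frac{2178}{7}$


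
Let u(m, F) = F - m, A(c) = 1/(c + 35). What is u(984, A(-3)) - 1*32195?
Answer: -1061727/32 ≈ -33179.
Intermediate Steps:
A(c) = 1/(35 + c)
u(984, A(-3)) - 1*32195 = (1/(35 - 3) - 1*984) - 1*32195 = (1/32 - 984) - 32195 = -31487/32 - 32195 = -1061727/32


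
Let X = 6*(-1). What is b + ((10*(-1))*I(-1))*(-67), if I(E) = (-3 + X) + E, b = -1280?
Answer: -7980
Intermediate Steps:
X = -6
I(E) = -9 + E (I(E) = (-3 - 6) + E = -9 + E)
b + ((10*(-1))*I(-1))*(-67) = -1280 + ((10*(-1))*(-9 - 1))*(-67) = -1280 - 10*(-10)*(-67) = -1280 + 100*(-67) = -1280 - 6700 = -7980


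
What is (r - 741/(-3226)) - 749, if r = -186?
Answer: -3015569/3226 ≈ -934.77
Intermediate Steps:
(r - 741/(-3226)) - 749 = (-186 - 741/(-3226)) - 749 = (-186 - 741*(-1/3226)) - 749 = (-186 + 741/3226) - 749 = -599295/3226 - 749 = -3015569/3226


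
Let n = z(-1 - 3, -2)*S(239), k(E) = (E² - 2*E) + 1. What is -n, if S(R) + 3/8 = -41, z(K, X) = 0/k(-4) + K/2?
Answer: -331/4 ≈ -82.750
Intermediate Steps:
k(E) = 1 + E² - 2*E
z(K, X) = K/2 (z(K, X) = 0/(1 + (-4)² - 2*(-4)) + K/2 = 0/(1 + 16 + 8) + K*(½) = 0/25 + K/2 = 0*(1/25) + K/2 = 0 + K/2 = K/2)
S(R) = -331/8 (S(R) = -3/8 - 41 = -331/8)
n = 331/4 (n = ((-1 - 3)/2)*(-331/8) = ((½)*(-4))*(-331/8) = -2*(-331/8) = 331/4 ≈ 82.750)
-n = -1*331/4 = -331/4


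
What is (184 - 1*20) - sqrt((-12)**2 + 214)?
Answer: 164 - sqrt(358) ≈ 145.08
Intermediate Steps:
(184 - 1*20) - sqrt((-12)**2 + 214) = (184 - 20) - sqrt(144 + 214) = 164 - sqrt(358)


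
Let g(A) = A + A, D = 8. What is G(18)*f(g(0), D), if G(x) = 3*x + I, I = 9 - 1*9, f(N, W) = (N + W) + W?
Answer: 864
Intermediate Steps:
g(A) = 2*A
f(N, W) = N + 2*W
I = 0 (I = 9 - 9 = 0)
G(x) = 3*x (G(x) = 3*x + 0 = 3*x)
G(18)*f(g(0), D) = (3*18)*(2*0 + 2*8) = 54*(0 + 16) = 54*16 = 864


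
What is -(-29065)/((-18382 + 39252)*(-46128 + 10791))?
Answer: -5813/147496638 ≈ -3.9411e-5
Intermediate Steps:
-(-29065)/((-18382 + 39252)*(-46128 + 10791)) = -(-29065)/(20870*(-35337)) = -(-29065)/(-737483190) = -(-29065)*(-1)/737483190 = -1*5813/147496638 = -5813/147496638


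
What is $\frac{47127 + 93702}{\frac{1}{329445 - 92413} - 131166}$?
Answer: $- \frac{2567767656}{2391579947} \approx -1.0737$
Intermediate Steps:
$\frac{47127 + 93702}{\frac{1}{329445 - 92413} - 131166} = \frac{140829}{\frac{1}{237032} - 131166} = \frac{140829}{- \frac{31090539311}{237032}} = 140829 \left(- \frac{237032}{31090539311}\right) = - \frac{2567767656}{2391579947}$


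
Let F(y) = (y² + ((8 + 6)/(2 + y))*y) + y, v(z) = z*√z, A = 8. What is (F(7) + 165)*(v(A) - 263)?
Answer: -548881/9 + 33392*√2/9 ≈ -55740.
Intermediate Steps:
v(z) = z^(3/2)
F(y) = y + y² + 14*y/(2 + y) (F(y) = (y² + (14/(2 + y))*y) + y = (y² + 14*y/(2 + y)) + y = y + y² + 14*y/(2 + y))
(F(7) + 165)*(v(A) - 263) = (7*(16 + 7² + 3*7)/(2 + 7) + 165)*(8^(3/2) - 263) = (7*(16 + 49 + 21)/9 + 165)*(16*√2 - 263) = (7*(⅑)*86 + 165)*(-263 + 16*√2) = (602/9 + 165)*(-263 + 16*√2) = 2087*(-263 + 16*√2)/9 = -548881/9 + 33392*√2/9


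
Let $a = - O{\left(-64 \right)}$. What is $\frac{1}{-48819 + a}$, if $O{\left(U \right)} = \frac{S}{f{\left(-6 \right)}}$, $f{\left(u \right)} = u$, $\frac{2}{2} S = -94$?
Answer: $- \frac{3}{146504} \approx -2.0477 \cdot 10^{-5}$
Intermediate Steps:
$S = -94$
$O{\left(U \right)} = \frac{47}{3}$ ($O{\left(U \right)} = - \frac{94}{-6} = \left(-94\right) \left(- \frac{1}{6}\right) = \frac{47}{3}$)
$a = - \frac{47}{3}$ ($a = \left(-1\right) \frac{47}{3} = - \frac{47}{3} \approx -15.667$)
$\frac{1}{-48819 + a} = \frac{1}{-48819 - \frac{47}{3}} = \frac{1}{- \frac{146504}{3}} = - \frac{3}{146504}$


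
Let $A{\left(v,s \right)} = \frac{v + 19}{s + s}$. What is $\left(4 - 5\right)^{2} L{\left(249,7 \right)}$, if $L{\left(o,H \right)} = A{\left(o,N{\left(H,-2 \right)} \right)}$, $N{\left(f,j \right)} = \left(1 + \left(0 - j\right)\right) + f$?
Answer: $\frac{67}{5} \approx 13.4$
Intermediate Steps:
$N{\left(f,j \right)} = 1 + f - j$ ($N{\left(f,j \right)} = \left(1 - j\right) + f = 1 + f - j$)
$A{\left(v,s \right)} = \frac{19 + v}{2 s}$
$L{\left(o,H \right)} = \frac{19 + o}{2 \left(3 + H\right)}$ ($L{\left(o,H \right)} = \frac{19 + o}{2 \left(1 + H - -2\right)} = \frac{19 + o}{2 \left(1 + H + 2\right)} = \frac{19 + o}{2 \left(3 + H\right)}$)
$\left(4 - 5\right)^{2} L{\left(249,7 \right)} = \left(4 - 5\right)^{2} \frac{19 + 249}{2 \left(3 + 7\right)} = \left(-1\right)^{2} \cdot \frac{1}{2} \cdot \frac{1}{10} \cdot 268 = 1 \cdot \frac{1}{2} \cdot \frac{1}{10} \cdot 268 = 1 \cdot \frac{67}{5} = \frac{67}{5}$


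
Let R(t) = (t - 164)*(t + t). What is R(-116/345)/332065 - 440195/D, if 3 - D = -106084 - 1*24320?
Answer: -5798855999106257/1718070348052125 ≈ -3.3752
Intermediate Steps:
R(t) = 2*t*(-164 + t) (R(t) = (-164 + t)*(2*t) = 2*t*(-164 + t))
D = 130407 (D = 3 - (-106084 - 1*24320) = 3 - (-106084 - 24320) = 3 - 1*(-130404) = 3 + 130404 = 130407)
R(-116/345)/332065 - 440195/D = (2*(-116/345)*(-164 - 116/345))/332065 - 440195/130407 = (2*(-116*1/345)*(-164 - 116*1/345))*(1/332065) - 440195*1/130407 = (2*(-116/345)*(-164 - 116/345))*(1/332065) - 440195/130407 = (2*(-116/345)*(-56696/345))*(1/332065) - 440195/130407 = (13153472/119025)*(1/332065) - 440195/130407 = 13153472/39524036625 - 440195/130407 = -5798855999106257/1718070348052125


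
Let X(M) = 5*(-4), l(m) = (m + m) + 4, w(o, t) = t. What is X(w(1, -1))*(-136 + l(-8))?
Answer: 2960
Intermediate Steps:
l(m) = 4 + 2*m (l(m) = 2*m + 4 = 4 + 2*m)
X(M) = -20
X(w(1, -1))*(-136 + l(-8)) = -20*(-136 + (4 + 2*(-8))) = -20*(-136 + (4 - 16)) = -20*(-136 - 12) = -20*(-148) = 2960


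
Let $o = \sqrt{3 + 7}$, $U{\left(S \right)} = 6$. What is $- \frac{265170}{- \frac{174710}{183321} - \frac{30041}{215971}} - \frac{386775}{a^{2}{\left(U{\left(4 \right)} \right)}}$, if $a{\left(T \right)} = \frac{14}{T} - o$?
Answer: $- \frac{3273468471213567705}{72685497918851} - \frac{146200950 \sqrt{10}}{1681} \approx -3.2007 \cdot 10^{5}$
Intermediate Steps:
$o = \sqrt{10} \approx 3.1623$
$a{\left(T \right)} = - \sqrt{10} + \frac{14}{T}$ ($a{\left(T \right)} = \frac{14}{T} - \sqrt{10} = - \sqrt{10} + \frac{14}{T}$)
$- \frac{265170}{- \frac{174710}{183321} - \frac{30041}{215971}} - \frac{386775}{a^{2}{\left(U{\left(4 \right)} \right)}} = - \frac{265170}{- \frac{174710}{183321} - \frac{30041}{215971}} - \frac{386775}{\left(- \sqrt{10} + \frac{14}{6}\right)^{2}} = - \frac{265170}{\left(-174710\right) \frac{1}{183321} - \frac{30041}{215971}} - \frac{386775}{\left(- \sqrt{10} + 14 \cdot \frac{1}{6}\right)^{2}} = - \frac{265170}{- \frac{174710}{183321} - \frac{30041}{215971}} - \frac{386775}{\left(- \sqrt{10} + \frac{7}{3}\right)^{2}} = - \frac{265170}{- \frac{43239439571}{39592019691}} - \frac{386775}{\left(\frac{7}{3} - \sqrt{10}\right)^{2}} = \left(-265170\right) \left(- \frac{39592019691}{43239439571}\right) - \frac{386775}{\left(\frac{7}{3} - \sqrt{10}\right)^{2}} = \frac{10498615861462470}{43239439571} - \frac{386775}{\left(\frac{7}{3} - \sqrt{10}\right)^{2}}$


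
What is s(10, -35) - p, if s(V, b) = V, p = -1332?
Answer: 1342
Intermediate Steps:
s(10, -35) - p = 10 - 1*(-1332) = 10 + 1332 = 1342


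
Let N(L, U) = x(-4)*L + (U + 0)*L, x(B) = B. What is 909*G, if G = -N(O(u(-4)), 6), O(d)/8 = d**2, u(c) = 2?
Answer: -58176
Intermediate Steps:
O(d) = 8*d**2
N(L, U) = -4*L + L*U (N(L, U) = -4*L + (U + 0)*L = -4*L + U*L = -4*L + L*U)
G = -64 (G = -8*2**2*(-4 + 6) = -8*4*2 = -32*2 = -1*64 = -64)
909*G = 909*(-64) = -58176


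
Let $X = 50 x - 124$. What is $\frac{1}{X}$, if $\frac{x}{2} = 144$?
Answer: $\frac{1}{14276} \approx 7.0048 \cdot 10^{-5}$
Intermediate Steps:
$x = 288$ ($x = 2 \cdot 144 = 288$)
$X = 14276$ ($X = 50 \cdot 288 - 124 = 14400 - 124 = 14276$)
$\frac{1}{X} = \frac{1}{14276}$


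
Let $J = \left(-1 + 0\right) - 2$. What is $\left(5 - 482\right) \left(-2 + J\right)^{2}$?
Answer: $-11925$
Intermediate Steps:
$J = -3$ ($J = -1 - 2 = -3$)
$\left(5 - 482\right) \left(-2 + J\right)^{2} = \left(5 - 482\right) \left(-2 - 3\right)^{2} = - 477 \left(-5\right)^{2} = \left(-477\right) 25 = -11925$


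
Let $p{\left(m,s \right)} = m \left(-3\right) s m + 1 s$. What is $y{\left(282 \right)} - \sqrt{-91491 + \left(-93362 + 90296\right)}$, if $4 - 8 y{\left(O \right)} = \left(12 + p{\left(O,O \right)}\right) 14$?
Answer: $117734768 - i \sqrt{94557} \approx 1.1773 \cdot 10^{8} - 307.5 i$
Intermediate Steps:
$p{\left(m,s \right)} = s - 3 s m^{2}$ ($p{\left(m,s \right)} = - 3 m s m + s = - 3 s m^{2} + s = s - 3 s m^{2}$)
$y{\left(O \right)} = - \frac{41}{2} - \frac{7 O \left(1 - 3 O^{2}\right)}{4}$ ($y{\left(O \right)} = \frac{1}{2} - \frac{\left(12 + O \left(1 - 3 O^{2}\right)\right) 14}{8} = \frac{1}{2} - \frac{168 + 14 O \left(1 - 3 O^{2}\right)}{8} = \frac{1}{2} - \left(21 + \frac{7 O \left(1 - 3 O^{2}\right)}{4}\right) = - \frac{41}{2} - \frac{7 O \left(1 - 3 O^{2}\right)}{4}$)
$y{\left(282 \right)} - \sqrt{-91491 + \left(-93362 + 90296\right)} = \left(- \frac{41}{2} - \frac{987}{2} + \frac{21 \cdot 282^{3}}{4}\right) - \sqrt{-91491 + \left(-93362 + 90296\right)} = \left(- \frac{41}{2} - \frac{987}{2} + \frac{21}{4} \cdot 22425768\right) - \sqrt{-91491 - 3066} = \left(- \frac{41}{2} - \frac{987}{2} + 117735282\right) - \sqrt{-94557} = 117734768 - i \sqrt{94557}$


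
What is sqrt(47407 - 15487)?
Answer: 4*sqrt(1995) ≈ 178.66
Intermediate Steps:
sqrt(47407 - 15487) = sqrt(31920) = 4*sqrt(1995)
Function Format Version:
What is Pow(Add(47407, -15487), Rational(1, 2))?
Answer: Mul(4, Pow(1995, Rational(1, 2))) ≈ 178.66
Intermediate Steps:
Pow(Add(47407, -15487), Rational(1, 2)) = Pow(31920, Rational(1, 2)) = Mul(4, Pow(1995, Rational(1, 2)))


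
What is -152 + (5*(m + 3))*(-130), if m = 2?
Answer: -3402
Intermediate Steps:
-152 + (5*(m + 3))*(-130) = -152 + (5*(2 + 3))*(-130) = -152 + (5*5)*(-130) = -152 + 25*(-130) = -152 - 3250 = -3402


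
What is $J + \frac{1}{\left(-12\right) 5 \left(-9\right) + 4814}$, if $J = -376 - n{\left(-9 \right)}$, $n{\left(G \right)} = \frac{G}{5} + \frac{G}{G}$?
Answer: $- \frac{10044099}{26770} \approx -375.2$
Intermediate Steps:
$n{\left(G \right)} = 1 + \frac{G}{5}$ ($n{\left(G \right)} = G \frac{1}{5} + 1 = \frac{G}{5} + 1 = 1 + \frac{G}{5}$)
$J = - \frac{1876}{5}$ ($J = -376 - \left(1 + \frac{1}{5} \left(-9\right)\right) = -376 - \left(1 - \frac{9}{5}\right) = -376 - - \frac{4}{5} = -376 + \frac{4}{5} = - \frac{1876}{5} \approx -375.2$)
$J + \frac{1}{\left(-12\right) 5 \left(-9\right) + 4814} = - \frac{1876}{5} + \frac{1}{\left(-12\right) 5 \left(-9\right) + 4814} = - \frac{1876}{5} + \frac{1}{\left(-60\right) \left(-9\right) + 4814} = - \frac{1876}{5} + \frac{1}{540 + 4814} = - \frac{1876}{5} + \frac{1}{5354} = - \frac{10044099}{26770}$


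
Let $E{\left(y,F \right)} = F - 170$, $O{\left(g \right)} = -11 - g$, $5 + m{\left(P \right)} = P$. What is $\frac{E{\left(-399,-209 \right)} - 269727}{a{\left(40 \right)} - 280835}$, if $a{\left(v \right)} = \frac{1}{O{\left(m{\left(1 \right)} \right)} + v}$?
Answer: $\frac{4456749}{4633777} \approx 0.9618$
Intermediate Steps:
$m{\left(P \right)} = -5 + P$
$E{\left(y,F \right)} = -170 + F$
$a{\left(v \right)} = \frac{1}{-7 + v}$ ($a{\left(v \right)} = \frac{1}{\left(-11 - \left(-5 + 1\right)\right) + v} = \frac{1}{\left(-11 - -4\right) + v} = \frac{1}{\left(-11 + 4\right) + v} = \frac{1}{-7 + v}$)
$\frac{E{\left(-399,-209 \right)} - 269727}{a{\left(40 \right)} - 280835} = \frac{\left(-170 - 209\right) - 269727}{\frac{1}{-7 + 40} - 280835} = \frac{-379 - 269727}{\frac{1}{33} - 280835} = - \frac{270106}{\frac{1}{33} - 280835} = - \frac{270106}{- \frac{9267554}{33}} = \left(-270106\right) \left(- \frac{33}{9267554}\right) = \frac{4456749}{4633777}$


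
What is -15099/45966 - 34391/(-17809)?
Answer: 437306205/272869498 ≈ 1.6026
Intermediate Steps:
-15099/45966 - 34391/(-17809) = -15099*1/45966 - 34391*(-1/17809) = -5033/15322 + 34391/17809 = 437306205/272869498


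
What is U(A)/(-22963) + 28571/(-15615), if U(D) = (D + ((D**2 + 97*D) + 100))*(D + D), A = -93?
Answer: -1716178223/358567245 ≈ -4.7862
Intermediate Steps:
U(D) = 2*D*(100 + D**2 + 98*D) (U(D) = (D + (100 + D**2 + 97*D))*(2*D) = (100 + D**2 + 98*D)*(2*D) = 2*D*(100 + D**2 + 98*D))
U(A)/(-22963) + 28571/(-15615) = (2*(-93)*(100 + (-93)**2 + 98*(-93)))/(-22963) + 28571/(-15615) = (2*(-93)*(100 + 8649 - 9114))*(-1/22963) + 28571*(-1/15615) = (2*(-93)*(-365))*(-1/22963) - 28571/15615 = 67890*(-1/22963) - 28571/15615 = -67890/22963 - 28571/15615 = -1716178223/358567245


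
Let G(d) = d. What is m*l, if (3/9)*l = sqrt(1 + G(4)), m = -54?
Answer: -162*sqrt(5) ≈ -362.24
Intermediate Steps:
l = 3*sqrt(5) (l = 3*sqrt(1 + 4) = 3*sqrt(5) ≈ 6.7082)
m*l = -162*sqrt(5)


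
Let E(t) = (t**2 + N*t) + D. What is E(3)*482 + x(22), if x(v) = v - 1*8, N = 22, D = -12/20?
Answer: 179374/5 ≈ 35875.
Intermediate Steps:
D = -3/5 (D = -12*1/20 = -3/5 ≈ -0.60000)
x(v) = -8 + v (x(v) = v - 8 = -8 + v)
E(t) = -3/5 + t**2 + 22*t (E(t) = (t**2 + 22*t) - 3/5 = -3/5 + t**2 + 22*t)
E(3)*482 + x(22) = (-3/5 + 3**2 + 22*3)*482 + (-8 + 22) = (-3/5 + 9 + 66)*482 + 14 = (372/5)*482 + 14 = 179304/5 + 14 = 179374/5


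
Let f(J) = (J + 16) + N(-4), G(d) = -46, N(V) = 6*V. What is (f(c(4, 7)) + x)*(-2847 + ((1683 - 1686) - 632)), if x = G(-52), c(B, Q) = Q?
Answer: 163654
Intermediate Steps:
f(J) = -8 + J (f(J) = (J + 16) + 6*(-4) = (16 + J) - 24 = -8 + J)
x = -46
(f(c(4, 7)) + x)*(-2847 + ((1683 - 1686) - 632)) = ((-8 + 7) - 46)*(-2847 + ((1683 - 1686) - 632)) = (-1 - 46)*(-2847 + (-3 - 632)) = -47*(-2847 - 635) = -47*(-3482) = 163654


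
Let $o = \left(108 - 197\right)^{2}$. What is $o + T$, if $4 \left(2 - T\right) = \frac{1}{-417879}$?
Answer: $\frac{13243421269}{1671516} \approx 7923.0$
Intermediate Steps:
$o = 7921$ ($o = \left(-89\right)^{2} = 7921$)
$T = \frac{3343033}{1671516}$ ($T = 2 - \frac{1}{4 \left(-417879\right)} = 2 - - \frac{1}{1671516} = 2 + \frac{1}{1671516} = \frac{3343033}{1671516} \approx 2.0$)
$o + T = 7921 + \frac{3343033}{1671516} = \frac{13243421269}{1671516}$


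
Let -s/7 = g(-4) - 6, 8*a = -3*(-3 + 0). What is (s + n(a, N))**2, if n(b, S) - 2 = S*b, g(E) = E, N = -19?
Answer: 164025/64 ≈ 2562.9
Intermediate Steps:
a = 9/8 (a = (-3*(-3 + 0))/8 = (-3*(-3))/8 = (1/8)*9 = 9/8 ≈ 1.1250)
n(b, S) = 2 + S*b
s = 70 (s = -7*(-4 - 6) = -7*(-10) = 70)
(s + n(a, N))**2 = (70 + (2 - 19*9/8))**2 = (70 + (2 - 171/8))**2 = (70 - 155/8)**2 = (405/8)**2 = 164025/64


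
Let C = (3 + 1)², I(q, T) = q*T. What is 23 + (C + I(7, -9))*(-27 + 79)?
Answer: -2421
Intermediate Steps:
I(q, T) = T*q
C = 16 (C = 4² = 16)
23 + (C + I(7, -9))*(-27 + 79) = 23 + (16 - 9*7)*(-27 + 79) = 23 + (16 - 63)*52 = 23 - 47*52 = 23 - 2444 = -2421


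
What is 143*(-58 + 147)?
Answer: 12727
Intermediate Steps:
143*(-58 + 147) = 143*89 = 12727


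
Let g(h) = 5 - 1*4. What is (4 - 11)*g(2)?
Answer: -7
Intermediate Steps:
g(h) = 1 (g(h) = 5 - 4 = 1)
(4 - 11)*g(2) = (4 - 11)*1 = -7*1 = -7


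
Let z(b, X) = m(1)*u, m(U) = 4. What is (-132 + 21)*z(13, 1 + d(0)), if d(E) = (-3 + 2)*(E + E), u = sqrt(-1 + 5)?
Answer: -888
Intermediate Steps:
u = 2 (u = sqrt(4) = 2)
d(E) = -2*E
z(b, X) = 8 (z(b, X) = 4*2 = 8)
(-132 + 21)*z(13, 1 + d(0)) = (-132 + 21)*8 = -111*8 = -888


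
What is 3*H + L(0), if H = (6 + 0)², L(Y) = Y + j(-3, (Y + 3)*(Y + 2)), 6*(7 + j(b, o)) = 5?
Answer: 611/6 ≈ 101.83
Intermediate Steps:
j(b, o) = -37/6 (j(b, o) = -7 + (⅙)*5 = -7 + ⅚ = -37/6)
L(Y) = -37/6 + Y (L(Y) = Y - 37/6 = -37/6 + Y)
H = 36 (H = 6² = 36)
3*H + L(0) = 3*36 + (-37/6 + 0) = 108 - 37/6 = 611/6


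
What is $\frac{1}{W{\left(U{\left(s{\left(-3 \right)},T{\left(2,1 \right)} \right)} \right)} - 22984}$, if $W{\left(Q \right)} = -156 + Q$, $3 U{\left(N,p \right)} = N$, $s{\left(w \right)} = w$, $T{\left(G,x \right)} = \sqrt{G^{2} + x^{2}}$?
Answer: $- \frac{1}{23141} \approx -4.3213 \cdot 10^{-5}$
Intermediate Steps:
$U{\left(N,p \right)} = \frac{N}{3}$
$\frac{1}{W{\left(U{\left(s{\left(-3 \right)},T{\left(2,1 \right)} \right)} \right)} - 22984} = \frac{1}{\left(-156 + \frac{1}{3} \left(-3\right)\right) - 22984} = \frac{1}{\left(-156 - 1\right) - 22984} = \frac{1}{-157 - 22984} = \frac{1}{-23141} = - \frac{1}{23141}$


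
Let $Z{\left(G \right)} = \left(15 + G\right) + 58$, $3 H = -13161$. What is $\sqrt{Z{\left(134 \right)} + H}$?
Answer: $2 i \sqrt{1045} \approx 64.653 i$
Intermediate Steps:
$H = -4387$ ($H = \frac{1}{3} \left(-13161\right) = -4387$)
$Z{\left(G \right)} = 73 + G$
$\sqrt{Z{\left(134 \right)} + H} = \sqrt{\left(73 + 134\right) - 4387} = \sqrt{207 - 4387} = \sqrt{-4180} = 2 i \sqrt{1045}$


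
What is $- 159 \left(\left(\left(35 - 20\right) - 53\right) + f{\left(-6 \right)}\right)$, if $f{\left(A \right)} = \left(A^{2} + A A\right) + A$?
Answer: $-4452$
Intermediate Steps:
$f{\left(A \right)} = A + 2 A^{2}$ ($f{\left(A \right)} = \left(A^{2} + A^{2}\right) + A = 2 A^{2} + A = A + 2 A^{2}$)
$- 159 \left(\left(\left(35 - 20\right) - 53\right) + f{\left(-6 \right)}\right) = - 159 \left(\left(\left(35 - 20\right) - 53\right) - 6 \left(1 + 2 \left(-6\right)\right)\right) = - 159 \left(\left(15 - 53\right) - 6 \left(1 - 12\right)\right) = - 159 \left(-38 - -66\right) = - 159 \left(-38 + 66\right) = \left(-159\right) 28 = -4452$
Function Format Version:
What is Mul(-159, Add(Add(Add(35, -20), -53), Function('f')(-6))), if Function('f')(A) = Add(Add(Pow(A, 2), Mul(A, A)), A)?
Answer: -4452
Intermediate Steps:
Function('f')(A) = Add(A, Mul(2, Pow(A, 2))) (Function('f')(A) = Add(Add(Pow(A, 2), Pow(A, 2)), A) = Add(Mul(2, Pow(A, 2)), A) = Add(A, Mul(2, Pow(A, 2))))
Mul(-159, Add(Add(Add(35, -20), -53), Function('f')(-6))) = Mul(-159, Add(Add(Add(35, -20), -53), Mul(-6, Add(1, Mul(2, -6))))) = Mul(-159, Add(Add(15, -53), Mul(-6, Add(1, -12)))) = Mul(-159, Add(-38, Mul(-6, -11))) = Mul(-159, Add(-38, 66)) = Mul(-159, 28) = -4452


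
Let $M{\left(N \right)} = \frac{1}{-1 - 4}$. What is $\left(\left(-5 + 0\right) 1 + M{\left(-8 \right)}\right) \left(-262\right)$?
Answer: $\frac{6812}{5} \approx 1362.4$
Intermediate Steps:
$M{\left(N \right)} = - \frac{1}{5}$ ($M{\left(N \right)} = \frac{1}{-5} = - \frac{1}{5}$)
$\left(\left(-5 + 0\right) 1 + M{\left(-8 \right)}\right) \left(-262\right) = \left(\left(-5 + 0\right) 1 - \frac{1}{5}\right) \left(-262\right) = \left(\left(-5\right) 1 - \frac{1}{5}\right) \left(-262\right) = \left(-5 - \frac{1}{5}\right) \left(-262\right) = \left(- \frac{26}{5}\right) \left(-262\right) = \frac{6812}{5}$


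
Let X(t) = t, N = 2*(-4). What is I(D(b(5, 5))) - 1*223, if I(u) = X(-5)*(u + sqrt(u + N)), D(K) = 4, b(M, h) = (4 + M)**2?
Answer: -243 - 10*I ≈ -243.0 - 10.0*I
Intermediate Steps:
N = -8
I(u) = -5*u - 5*sqrt(-8 + u) (I(u) = -5*(u + sqrt(u - 8)) = -5*(u + sqrt(-8 + u)) = -5*u - 5*sqrt(-8 + u))
I(D(b(5, 5))) - 1*223 = (-5*4 - 5*sqrt(-8 + 4)) - 1*223 = (-20 - 10*I) - 223 = -243 - 10*I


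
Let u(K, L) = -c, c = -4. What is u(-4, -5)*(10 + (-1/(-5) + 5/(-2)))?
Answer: 154/5 ≈ 30.800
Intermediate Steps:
u(K, L) = 4 (u(K, L) = -1*(-4) = 4)
u(-4, -5)*(10 + (-1/(-5) + 5/(-2))) = 4*(10 + (-1/(-5) + 5/(-2))) = 4*(10 + (-1*(-1/5) + 5*(-1/2))) = 4*(10 + (1/5 - 5/2)) = 4*(10 - 23/10) = 4*(77/10) = 154/5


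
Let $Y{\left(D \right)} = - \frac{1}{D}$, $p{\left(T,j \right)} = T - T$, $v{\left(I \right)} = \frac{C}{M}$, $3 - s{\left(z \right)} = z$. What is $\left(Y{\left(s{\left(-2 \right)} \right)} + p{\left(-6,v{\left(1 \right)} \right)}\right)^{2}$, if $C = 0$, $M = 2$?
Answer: $\frac{1}{25} \approx 0.04$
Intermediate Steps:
$s{\left(z \right)} = 3 - z$
$v{\left(I \right)} = 0$ ($v{\left(I \right)} = \frac{0}{2} = 0 \cdot \frac{1}{2} = 0$)
$p{\left(T,j \right)} = 0$
$\left(Y{\left(s{\left(-2 \right)} \right)} + p{\left(-6,v{\left(1 \right)} \right)}\right)^{2} = \left(- \frac{1}{3 - -2} + 0\right)^{2} = \left(- \frac{1}{3 + 2} + 0\right)^{2} = \left(- \frac{1}{5} + 0\right)^{2} = \left(- \frac{1}{5}\right)^{2} = \frac{1}{25}$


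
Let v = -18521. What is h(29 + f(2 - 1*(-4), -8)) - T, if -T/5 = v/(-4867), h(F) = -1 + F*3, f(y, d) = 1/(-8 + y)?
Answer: 1007733/9734 ≈ 103.53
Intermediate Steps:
h(F) = -1 + 3*F
T = -92605/4867 (T = -(-92605)/(-4867) = -(-92605)*(-1)/4867 = -5*18521/4867 = -92605/4867 ≈ -19.027)
h(29 + f(2 - 1*(-4), -8)) - T = (-1 + 3*(29 + 1/(-8 + (2 - 1*(-4))))) - 1*(-92605/4867) = (-1 + 3*(29 + 1/(-8 + (2 + 4)))) + 92605/4867 = (-1 + 3*(29 + 1/(-8 + 6))) + 92605/4867 = (-1 + 3*(29 + 1/(-2))) + 92605/4867 = (-1 + 3*(29 - ½)) + 92605/4867 = (-1 + 3*(57/2)) + 92605/4867 = (-1 + 171/2) + 92605/4867 = 169/2 + 92605/4867 = 1007733/9734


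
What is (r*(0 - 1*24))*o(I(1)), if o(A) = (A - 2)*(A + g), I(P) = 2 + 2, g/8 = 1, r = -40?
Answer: 23040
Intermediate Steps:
g = 8 (g = 8*1 = 8)
I(P) = 4
o(A) = (-2 + A)*(8 + A) (o(A) = (A - 2)*(A + 8) = (-2 + A)*(8 + A))
(r*(0 - 1*24))*o(I(1)) = (-40*(0 - 1*24))*(-16 + 4² + 6*4) = (-40*(0 - 24))*(-16 + 16 + 24) = -40*(-24)*24 = 960*24 = 23040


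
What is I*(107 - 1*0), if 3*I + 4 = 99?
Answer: 10165/3 ≈ 3388.3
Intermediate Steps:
I = 95/3 (I = -4/3 + (1/3)*99 = -4/3 + 33 = 95/3 ≈ 31.667)
I*(107 - 1*0) = 95*(107 - 1*0)/3 = 95*(107 + 0)/3 = (95/3)*107 = 10165/3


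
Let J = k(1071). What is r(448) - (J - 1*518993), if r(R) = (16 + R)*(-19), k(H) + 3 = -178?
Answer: 510358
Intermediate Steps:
k(H) = -181 (k(H) = -3 - 178 = -181)
J = -181
r(R) = -304 - 19*R
r(448) - (J - 1*518993) = (-304 - 19*448) - (-181 - 1*518993) = (-304 - 8512) - (-181 - 518993) = -8816 - 1*(-519174) = -8816 + 519174 = 510358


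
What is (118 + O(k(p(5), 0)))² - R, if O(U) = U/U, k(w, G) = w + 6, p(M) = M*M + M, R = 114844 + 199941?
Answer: -300624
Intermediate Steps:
R = 314785
p(M) = M + M² (p(M) = M² + M = M + M²)
k(w, G) = 6 + w
O(U) = 1
(118 + O(k(p(5), 0)))² - R = (118 + 1)² - 1*314785 = 119² - 314785 = 14161 - 314785 = -300624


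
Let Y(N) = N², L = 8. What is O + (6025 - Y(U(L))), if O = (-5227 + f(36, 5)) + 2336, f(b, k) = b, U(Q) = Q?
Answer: 3106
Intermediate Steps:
O = -2855 (O = (-5227 + 36) + 2336 = -5191 + 2336 = -2855)
O + (6025 - Y(U(L))) = -2855 + (6025 - 1*8²) = -2855 + (6025 - 1*64) = -2855 + (6025 - 64) = -2855 + 5961 = 3106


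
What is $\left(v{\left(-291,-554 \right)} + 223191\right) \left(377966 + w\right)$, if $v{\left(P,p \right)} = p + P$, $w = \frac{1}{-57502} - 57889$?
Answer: $\frac{2046146586186969}{28751} \approx 7.1168 \cdot 10^{10}$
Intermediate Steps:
$w = - \frac{3328733279}{57502}$ ($w = - \frac{1}{57502} - 57889 = - \frac{3328733279}{57502} \approx -57889.0$)
$v{\left(P,p \right)} = P + p$
$\left(v{\left(-291,-554 \right)} + 223191\right) \left(377966 + w\right) = \left(\left(-291 - 554\right) + 223191\right) \left(377966 - \frac{3328733279}{57502}\right) = \left(-845 + 223191\right) \frac{18405067653}{57502} = 222346 \cdot \frac{18405067653}{57502} = \frac{2046146586186969}{28751}$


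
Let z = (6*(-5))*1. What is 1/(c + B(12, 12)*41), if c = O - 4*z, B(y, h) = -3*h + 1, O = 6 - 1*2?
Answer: -1/1311 ≈ -0.00076278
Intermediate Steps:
O = 4 (O = 6 - 2 = 4)
B(y, h) = 1 - 3*h
z = -30 (z = -30*1 = -30)
c = 124 (c = 4 - 4*(-30) = 4 + 120 = 124)
1/(c + B(12, 12)*41) = 1/(124 + (1 - 3*12)*41) = 1/(124 + (1 - 36)*41) = 1/(124 - 35*41) = 1/(124 - 1435) = 1/(-1311) = -1/1311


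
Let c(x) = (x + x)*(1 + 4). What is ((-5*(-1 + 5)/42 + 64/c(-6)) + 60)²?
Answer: 4186116/1225 ≈ 3417.2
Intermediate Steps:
c(x) = 10*x (c(x) = (2*x)*5 = 10*x)
((-5*(-1 + 5)/42 + 64/c(-6)) + 60)² = ((-5*(-1 + 5)/42 + 64/((10*(-6)))) + 60)² = ((-5*4*(1/42) + 64/(-60)) + 60)² = ((-20*1/42 + 64*(-1/60)) + 60)² = ((-10/21 - 16/15) + 60)² = (-54/35 + 60)² = (2046/35)² = 4186116/1225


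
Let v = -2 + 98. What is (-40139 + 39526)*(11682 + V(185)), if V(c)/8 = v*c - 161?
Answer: -93466562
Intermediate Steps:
v = 96
V(c) = -1288 + 768*c (V(c) = 8*(96*c - 161) = 8*(-161 + 96*c) = -1288 + 768*c)
(-40139 + 39526)*(11682 + V(185)) = (-40139 + 39526)*(11682 + (-1288 + 768*185)) = -613*(11682 + (-1288 + 142080)) = -613*(11682 + 140792) = -613*152474 = -93466562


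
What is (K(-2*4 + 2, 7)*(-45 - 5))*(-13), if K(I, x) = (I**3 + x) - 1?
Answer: -136500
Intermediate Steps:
K(I, x) = -1 + x + I**3 (K(I, x) = (x + I**3) - 1 = -1 + x + I**3)
(K(-2*4 + 2, 7)*(-45 - 5))*(-13) = ((-1 + 7 + (-2*4 + 2)**3)*(-45 - 5))*(-13) = ((-1 + 7 + (-8 + 2)**3)*(-50))*(-13) = ((-1 + 7 + (-6)**3)*(-50))*(-13) = ((-1 + 7 - 216)*(-50))*(-13) = -210*(-50)*(-13) = 10500*(-13) = -136500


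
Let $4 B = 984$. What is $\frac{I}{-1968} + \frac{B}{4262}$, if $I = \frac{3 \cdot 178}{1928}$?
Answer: $\frac{77593573}{1347610304} \approx 0.057579$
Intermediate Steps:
$B = 246$ ($B = \frac{1}{4} \cdot 984 = 246$)
$I = \frac{267}{964}$ ($I = 534 \cdot \frac{1}{1928} = \frac{267}{964} \approx 0.27697$)
$\frac{I}{-1968} + \frac{B}{4262} = \frac{267}{964 \left(-1968\right)} + \frac{246}{4262} = \frac{267}{964} \left(- \frac{1}{1968}\right) + 246 \cdot \frac{1}{4262} = - \frac{89}{632384} + \frac{123}{2131} = \frac{77593573}{1347610304}$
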